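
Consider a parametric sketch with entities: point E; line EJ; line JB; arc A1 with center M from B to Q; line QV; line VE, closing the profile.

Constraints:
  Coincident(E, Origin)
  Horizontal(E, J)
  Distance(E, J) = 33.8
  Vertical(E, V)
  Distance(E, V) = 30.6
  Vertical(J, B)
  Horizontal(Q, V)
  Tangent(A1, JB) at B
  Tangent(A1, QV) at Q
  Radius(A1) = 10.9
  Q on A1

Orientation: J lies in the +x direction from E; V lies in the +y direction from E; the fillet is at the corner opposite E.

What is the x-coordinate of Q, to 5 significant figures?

22.900

The virtual corner opposite E is at (33.800, 30.600). The tangent condition forces MB to be normal to JB and tangency of A1 to QV means the radius MQ is perpendicular to QV, with radius 10.9, so the center M sits 10.9 in from both sides at M = (22.900, 19.700). That places the tangent points at B = (33.800, 19.700) on JB and Q = (22.900, 30.600) on QV. So Q.x = 22.900.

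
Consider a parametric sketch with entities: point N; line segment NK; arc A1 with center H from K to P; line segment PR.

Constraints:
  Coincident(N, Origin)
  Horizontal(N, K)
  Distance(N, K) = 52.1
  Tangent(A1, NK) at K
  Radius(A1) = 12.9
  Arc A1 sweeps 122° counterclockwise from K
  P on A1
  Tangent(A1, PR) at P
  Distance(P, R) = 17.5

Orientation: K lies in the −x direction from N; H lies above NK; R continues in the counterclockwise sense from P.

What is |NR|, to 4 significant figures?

61.15

N is at the origin; N and K share the same y with |NK| = 52.1 and K on the −x side, so K = (-52.10, 0.000). Tangency of A1 to NK means the radius HK is perpendicular to NK, so H = K + (0, 12.9) = (-52.10, 12.90). On A1, K sits at bearing -90° from H; a 122° counterclockwise sweep puts P at bearing 32°, so P = H + 12.9·(cos 32°, sin 32°) = (-41.16, 19.74). The tangent condition forces HP to be normal to PR, so PR runs along (−sin 32°, cos 32°); with |PR| = 17.5, R = (-50.43, 34.58). Then |NR| = |R − N| = 61.15.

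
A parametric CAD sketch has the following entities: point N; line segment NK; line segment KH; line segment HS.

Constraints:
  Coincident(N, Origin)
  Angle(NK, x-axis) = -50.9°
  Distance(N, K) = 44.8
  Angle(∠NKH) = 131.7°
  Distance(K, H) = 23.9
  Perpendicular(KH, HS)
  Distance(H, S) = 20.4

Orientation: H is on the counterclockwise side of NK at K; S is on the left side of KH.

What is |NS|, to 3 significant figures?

55.3

N is at the origin; NK runs at -50.9° with length 44.8, so K = 44.8·(cos -50.9°, sin -50.9°) = (28.3, -34.8). ∠NKH = 131.7°, so KH runs at -50.9° + (180° − 131.7°) = -2.60° from the x-axis; with |KH| = 23.9, H = K + 23.9·(cos -2.60°, sin -2.60°) = (52.1, -35.9). KH ⟂ HS; with |HS| = 20.4 on the left of KH, S = H + 20.4·(0.0454, 0.999) = (53.1, -15.5). Then |NS| = |S − N| = 55.3.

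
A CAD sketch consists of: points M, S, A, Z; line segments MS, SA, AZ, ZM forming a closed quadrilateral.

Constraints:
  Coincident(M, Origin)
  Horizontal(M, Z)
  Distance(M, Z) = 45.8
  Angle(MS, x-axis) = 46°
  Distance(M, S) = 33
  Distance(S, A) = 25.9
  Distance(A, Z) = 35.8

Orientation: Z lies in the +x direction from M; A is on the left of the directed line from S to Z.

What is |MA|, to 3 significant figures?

58.2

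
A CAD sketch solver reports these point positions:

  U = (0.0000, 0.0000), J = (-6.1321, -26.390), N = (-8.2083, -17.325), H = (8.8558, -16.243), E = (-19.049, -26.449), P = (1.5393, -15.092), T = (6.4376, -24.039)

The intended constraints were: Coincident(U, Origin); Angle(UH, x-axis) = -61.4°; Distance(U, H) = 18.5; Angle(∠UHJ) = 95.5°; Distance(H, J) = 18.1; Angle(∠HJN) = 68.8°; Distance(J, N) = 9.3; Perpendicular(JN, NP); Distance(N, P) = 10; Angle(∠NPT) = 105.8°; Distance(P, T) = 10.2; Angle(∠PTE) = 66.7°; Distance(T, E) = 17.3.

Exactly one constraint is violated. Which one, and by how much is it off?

Distance(T, E) = 17.3 — off by 8.30.

U = (0.00, 0.00) ✓; UH at -61.40° ✓; |UH| = 18.50 ✓; ∠UHJ = 95.50° ✓; |HJ| = 18.10 ✓; ∠HJN = 68.80° ✓; |JN| = 9.300 ✓; ∠(JN, NP) = 90.00° ✓; |NP| = 10.00 ✓; ∠NPT = 105.8° ✓; |PT| = 10.20 ✓; ∠PTE = 66.70° ✓; |TE| = 25.60 ✗.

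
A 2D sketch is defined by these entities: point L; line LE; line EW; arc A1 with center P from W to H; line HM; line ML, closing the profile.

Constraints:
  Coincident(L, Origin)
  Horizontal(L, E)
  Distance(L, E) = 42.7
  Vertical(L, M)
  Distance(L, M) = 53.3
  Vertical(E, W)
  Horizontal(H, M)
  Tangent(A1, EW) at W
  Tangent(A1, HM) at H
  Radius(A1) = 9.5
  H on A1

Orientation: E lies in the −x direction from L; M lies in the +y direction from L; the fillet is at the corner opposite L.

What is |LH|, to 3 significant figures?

62.8

L is at the origin; L and E share the same y with |LE| = 42.7 and E on the −x side, so E = (-42.7, 0.00). L and M share the same x with |LM| = 53.3 and M on the +y side, so M = (0.00, 53.3). The virtual corner opposite L is at (-42.7, 53.3). The tangent condition forces PW to be normal to EW and tangency of A1 to HM means the radius PH is perpendicular to HM, with radius 9.5, so the center P sits 9.5 in from both sides at P = (-33.2, 43.8). That places the tangent points at W = (-42.7, 43.8) on EW and H = (-33.2, 53.3) on HM. Then |LH| = |H − L| = 62.8.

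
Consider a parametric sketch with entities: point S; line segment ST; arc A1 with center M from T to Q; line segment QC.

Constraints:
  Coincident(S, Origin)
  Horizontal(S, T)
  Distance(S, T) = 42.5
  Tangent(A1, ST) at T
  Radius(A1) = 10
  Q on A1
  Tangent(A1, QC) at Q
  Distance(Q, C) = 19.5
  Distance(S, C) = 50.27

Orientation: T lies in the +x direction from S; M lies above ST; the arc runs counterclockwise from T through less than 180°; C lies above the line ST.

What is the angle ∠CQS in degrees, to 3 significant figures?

71.3°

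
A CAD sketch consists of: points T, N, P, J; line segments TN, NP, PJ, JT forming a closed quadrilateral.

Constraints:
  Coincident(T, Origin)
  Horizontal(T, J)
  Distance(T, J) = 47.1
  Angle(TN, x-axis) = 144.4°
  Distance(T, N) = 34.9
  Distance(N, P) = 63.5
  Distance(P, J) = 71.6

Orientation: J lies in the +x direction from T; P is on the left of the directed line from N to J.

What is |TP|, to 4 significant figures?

67.04

T is at the origin; TJ is horizontal with |TJ| = 47.1 and J in +x, so J = (47.1, 0). TN runs at 144.4° with |TN| = 34.9, so N = (-28.38, 20.32). P is determined by |NP| = 63.5 and |PJ| = 71.6 together: it lies at the intersection of circle(N, 63.5) and circle(J, 71.6). With |NJ| = 78.16, the foot of the radical line on NJ is 32.08 from N and the perpendicular offset is √(63.5² − 32.08²) = 54.80. Taking the left-of-NJ solution: P = (16.85, 64.89).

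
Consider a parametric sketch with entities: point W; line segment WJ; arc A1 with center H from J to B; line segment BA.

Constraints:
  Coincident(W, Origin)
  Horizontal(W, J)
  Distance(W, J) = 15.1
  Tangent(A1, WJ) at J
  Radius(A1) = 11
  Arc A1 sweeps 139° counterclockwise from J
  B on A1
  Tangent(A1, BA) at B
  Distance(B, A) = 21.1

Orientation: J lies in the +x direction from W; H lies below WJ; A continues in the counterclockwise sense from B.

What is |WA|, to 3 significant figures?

40.8

W is at the origin; W and J share the same y with |WJ| = 15.1 and J on the +x side, so J = (15.1, 0.00). Tangency of A1 to WJ means the radius HJ is perpendicular to WJ, so H = J + (0, -11) = (15.1, -11.0). On A1, J sits at bearing 90° from H; a 139° counterclockwise sweep puts B at bearing 229°, so B = H + 11.0·(cos 229°, sin 229°) = (7.88, -19.3). Since A1 is tangent to BA there, HB ⟂ BA, so BA runs along (−sin 229°, cos 229°); with |BA| = 21.1, A = (23.8, -33.1). Then |WA| = |A − W| = 40.8.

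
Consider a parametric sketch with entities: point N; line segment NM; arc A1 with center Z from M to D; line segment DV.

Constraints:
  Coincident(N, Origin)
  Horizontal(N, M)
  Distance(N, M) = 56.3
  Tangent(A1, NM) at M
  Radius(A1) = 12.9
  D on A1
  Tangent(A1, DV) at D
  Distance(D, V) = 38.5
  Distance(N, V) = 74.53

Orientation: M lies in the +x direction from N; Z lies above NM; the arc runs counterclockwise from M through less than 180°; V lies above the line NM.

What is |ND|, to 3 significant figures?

70.4

N is at the origin; N and M share the same y with |NM| = 56.3 and M on the +x side, so M = (56.3, 0.00). Tangency of A1 to NM means the radius ZM is perpendicular to NM, so Z = M + (0, 12.9) = (56.3, 12.9). Since ZD ⟂ DV (tangency), |ZV| = √(12.9² + 38.5²) = 40.6 regardless of where D sits on A1. So V lies on both circle(N, 74.53) and circle(Z, 40.6); the above-NM intersection is V = (52.1, 53.3). D is the foot of the tangent from V: D = (68.0, 18.2).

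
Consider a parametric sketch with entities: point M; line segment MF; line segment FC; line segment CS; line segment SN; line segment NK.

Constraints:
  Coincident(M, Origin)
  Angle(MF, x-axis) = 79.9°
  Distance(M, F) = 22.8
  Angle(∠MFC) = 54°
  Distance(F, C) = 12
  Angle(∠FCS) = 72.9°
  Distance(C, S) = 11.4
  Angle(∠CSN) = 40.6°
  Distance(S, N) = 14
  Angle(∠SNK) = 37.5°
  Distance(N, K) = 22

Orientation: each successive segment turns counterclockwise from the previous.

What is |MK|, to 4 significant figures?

13.18

M is at the origin; MF runs at 79.9° with length 22.8, so F = (3.998, 22.45). ∠MFC = 54.0° gives FC at -154.1° from the x-axis; with |FC| = 12.0, C = (-6.796, 17.21). ∠FCS = 72.9° gives CS at -47.00° from the x-axis; with |CS| = 11.4, S = (0.9784, 8.868). ∠CSN = 40.6° gives SN at 92.40° from the x-axis; with |SN| = 14.0, N = (0.3922, 22.86). ∠SNK = 37.5° gives NK at -125.1° from the x-axis; with |NK| = 22.0, K = (-12.26, 4.856). Then |MK| = |K − M| = 13.18.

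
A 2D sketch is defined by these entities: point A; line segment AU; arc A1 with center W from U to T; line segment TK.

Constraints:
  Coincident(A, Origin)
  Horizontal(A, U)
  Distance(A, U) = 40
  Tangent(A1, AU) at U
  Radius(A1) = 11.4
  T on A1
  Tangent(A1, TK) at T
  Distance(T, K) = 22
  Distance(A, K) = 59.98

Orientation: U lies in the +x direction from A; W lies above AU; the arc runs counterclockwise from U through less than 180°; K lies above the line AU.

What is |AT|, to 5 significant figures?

52.855

A is at the origin; AU is horizontal with |AU| = 40.0 and U on the +x side, so U = (40.000, 0.0000). Since A1 is tangent to AU there, WU ⟂ AU, so W = U + (0, 11.4) = (40.000, 11.400). Since WT ⟂ TK (tangency), |WK| = √(11.4² + 22.0²) = 24.778 regardless of where T sits on A1. So K lies on both circle(A, 59.98) and circle(W, 24.778); the above-AU intersection is K = (49.103, 34.445). T is the foot of the tangent from K: T = (51.341, 12.560).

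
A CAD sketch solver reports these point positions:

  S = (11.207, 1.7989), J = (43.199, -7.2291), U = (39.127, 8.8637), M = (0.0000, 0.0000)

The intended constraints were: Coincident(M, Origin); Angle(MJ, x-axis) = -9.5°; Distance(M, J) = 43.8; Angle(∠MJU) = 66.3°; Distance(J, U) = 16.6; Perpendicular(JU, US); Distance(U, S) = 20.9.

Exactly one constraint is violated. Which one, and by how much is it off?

Distance(U, S) = 20.9 — off by 7.90.

M = (0.00, 0.00) ✓; MJ at -9.500° ✓; |MJ| = 43.80 ✓; ∠MJU = 66.30° ✓; |JU| = 16.60 ✓; ∠(JU, US) = 90.00° ✓; |US| = 28.80 ✗.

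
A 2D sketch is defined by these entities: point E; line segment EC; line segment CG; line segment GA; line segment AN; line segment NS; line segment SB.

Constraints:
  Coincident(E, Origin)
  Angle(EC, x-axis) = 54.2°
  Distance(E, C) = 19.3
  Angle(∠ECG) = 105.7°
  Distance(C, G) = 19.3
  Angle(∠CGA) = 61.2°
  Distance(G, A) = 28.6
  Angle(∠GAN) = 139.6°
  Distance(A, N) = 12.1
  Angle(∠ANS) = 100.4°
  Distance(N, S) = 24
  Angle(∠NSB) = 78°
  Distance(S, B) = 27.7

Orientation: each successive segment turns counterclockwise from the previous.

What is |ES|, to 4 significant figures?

16.25

E is at the origin; EC runs at 54.2° with length 19.3, so C = (11.29, 15.65). ∠ECG = 105.7° gives CG at 128.5° from the x-axis; with |CG| = 19.3, G = (-0.7248, 30.76). ∠CGA = 61.2° gives GA at -112.7° from the x-axis; with |GA| = 28.6, A = (-11.76, 4.373). ∠GAN = 139.6° gives AN at -72.30° from the x-axis; with |AN| = 12.1, N = (-8.083, -7.154). ∠ANS = 100.4° gives NS at 7.300° from the x-axis; with |NS| = 24.0, S = (15.72, -4.104). Then |ES| = |S − E| = 16.25.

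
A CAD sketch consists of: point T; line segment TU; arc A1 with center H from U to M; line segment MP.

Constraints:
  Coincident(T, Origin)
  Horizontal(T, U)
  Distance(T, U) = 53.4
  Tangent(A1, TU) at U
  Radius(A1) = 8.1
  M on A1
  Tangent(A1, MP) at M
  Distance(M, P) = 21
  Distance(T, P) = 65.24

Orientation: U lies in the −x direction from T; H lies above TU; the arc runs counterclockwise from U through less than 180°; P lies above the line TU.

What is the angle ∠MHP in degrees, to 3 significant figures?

68.9°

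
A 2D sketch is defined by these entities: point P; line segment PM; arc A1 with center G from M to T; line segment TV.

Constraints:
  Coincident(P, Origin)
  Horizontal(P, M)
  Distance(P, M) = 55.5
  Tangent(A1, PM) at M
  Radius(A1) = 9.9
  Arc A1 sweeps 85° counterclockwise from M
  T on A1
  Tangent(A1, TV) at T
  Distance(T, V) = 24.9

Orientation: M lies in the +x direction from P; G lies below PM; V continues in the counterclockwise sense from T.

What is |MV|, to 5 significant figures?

35.918

On A1, M sits at bearing 90° from G; an 85° counterclockwise sweep puts T at bearing 175°, so T = G + 9.9·(cos 175°, sin 175°) = (45.638, -9.0372). A1 meets TV tangentially, so GT is at right angles to TV, so TV runs along (−sin 175°, cos 175°); with |TV| = 24.9, V = (43.467, -33.842). Then |MV| = |V − M| = 35.918.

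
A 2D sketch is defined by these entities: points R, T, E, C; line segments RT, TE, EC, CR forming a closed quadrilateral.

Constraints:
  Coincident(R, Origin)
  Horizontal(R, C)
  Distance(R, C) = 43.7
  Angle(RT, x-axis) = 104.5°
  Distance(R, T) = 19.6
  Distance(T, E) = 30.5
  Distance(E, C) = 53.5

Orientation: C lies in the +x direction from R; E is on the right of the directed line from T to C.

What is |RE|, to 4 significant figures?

14.20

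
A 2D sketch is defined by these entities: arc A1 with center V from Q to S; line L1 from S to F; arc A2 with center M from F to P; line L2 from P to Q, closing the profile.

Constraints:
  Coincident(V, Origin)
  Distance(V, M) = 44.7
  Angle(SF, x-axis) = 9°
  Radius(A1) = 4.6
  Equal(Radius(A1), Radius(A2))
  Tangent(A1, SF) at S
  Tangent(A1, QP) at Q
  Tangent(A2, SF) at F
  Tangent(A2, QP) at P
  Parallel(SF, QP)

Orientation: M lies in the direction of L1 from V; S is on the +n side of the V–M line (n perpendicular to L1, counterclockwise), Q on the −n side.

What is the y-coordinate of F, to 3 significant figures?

11.5

The slot axis is L1's direction at 9.0°, so u = (cos 9.0°, sin 9.0°) = (0.988, 0.156) and n = (−sin 9.0°, cos 9.0°) = (-0.156, 0.988). V is at the origin and M lies 44.7 along u from V, so M = 44.7·u = (44.1, 6.99). Tangency of A1 to both parallel lines with radius 4.6 puts S and Q at V ± 4.6·n: S = (-0.720, 4.54), Q = (0.720, -4.54). Equal radii place F and P the same way about M: F = M + 4.6·n = (43.4, 11.5), P = M − 4.6·n = (44.9, 2.45). So F.y = 11.5.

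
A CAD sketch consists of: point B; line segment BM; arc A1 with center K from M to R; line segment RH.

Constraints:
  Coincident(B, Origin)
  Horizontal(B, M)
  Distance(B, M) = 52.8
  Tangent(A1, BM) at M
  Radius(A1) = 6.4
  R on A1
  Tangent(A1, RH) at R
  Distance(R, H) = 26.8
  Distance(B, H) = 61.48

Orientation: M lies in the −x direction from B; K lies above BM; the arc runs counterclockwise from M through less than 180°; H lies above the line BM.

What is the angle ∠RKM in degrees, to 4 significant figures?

100.3°

B is at the origin; BM is horizontal with |BM| = 52.8 and M on the −x side, so M = (-52.80, 0.000). A1 meets BM tangentially, so KM is at right angles to BM, so K = M + (0, 6.4) = (-52.80, 6.400). Since KR ⟂ RH (tangency), |KH| = √(6.4² + 26.8²) = 27.55 regardless of where R sits on A1. So H lies on both circle(B, 61.48) and circle(K, 27.55); the above-BM intersection is H = (-51.28, 33.91). R is the foot of the tangent from H: R = (-46.50, 7.541).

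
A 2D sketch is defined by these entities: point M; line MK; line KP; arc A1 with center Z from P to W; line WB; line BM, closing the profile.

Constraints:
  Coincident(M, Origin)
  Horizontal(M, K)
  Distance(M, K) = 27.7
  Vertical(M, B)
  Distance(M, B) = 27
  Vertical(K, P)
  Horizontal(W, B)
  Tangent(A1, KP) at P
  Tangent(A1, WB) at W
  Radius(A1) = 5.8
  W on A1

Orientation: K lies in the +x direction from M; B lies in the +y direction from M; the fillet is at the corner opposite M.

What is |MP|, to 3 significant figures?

34.9

M is at the origin; MK is horizontal with |MK| = 27.7 and K on the +x side, so K = (27.7, 0.00). M and B share the same x with |MB| = 27.0 and B on the +y side, so B = (0.00, 27.0). The virtual corner opposite M is at (27.7, 27.0). Tangency of A1 to KP means the radius ZP is perpendicular to KP and the tangent condition forces ZW to be normal to WB, with radius 5.8, so the center Z sits 5.8 in from both sides at Z = (21.9, 21.2). That places the tangent points at P = (27.7, 21.2) on KP and W = (21.9, 27.0) on WB. Then |MP| = |P − M| = 34.9.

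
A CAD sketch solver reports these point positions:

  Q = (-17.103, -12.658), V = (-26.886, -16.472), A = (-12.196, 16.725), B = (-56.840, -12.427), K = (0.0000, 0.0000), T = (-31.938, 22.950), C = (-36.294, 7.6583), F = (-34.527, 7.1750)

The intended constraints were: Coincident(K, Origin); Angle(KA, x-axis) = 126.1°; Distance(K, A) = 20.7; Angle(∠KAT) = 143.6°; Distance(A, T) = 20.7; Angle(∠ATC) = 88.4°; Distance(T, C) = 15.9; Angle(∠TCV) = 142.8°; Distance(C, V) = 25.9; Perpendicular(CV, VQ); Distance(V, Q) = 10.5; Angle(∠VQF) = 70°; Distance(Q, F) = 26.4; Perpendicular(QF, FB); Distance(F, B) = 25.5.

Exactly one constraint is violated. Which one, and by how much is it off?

Distance(F, B) = 25.5 — off by 4.20.

K = (0.00, 0.00) ✓; KA at 126.1° ✓; |KA| = 20.70 ✓; ∠KAT = 143.6° ✓; |AT| = 20.70 ✓; ∠ATC = 88.40° ✓; |TC| = 15.90 ✓; ∠TCV = 142.8° ✓; |CV| = 25.90 ✓; ∠(CV, VQ) = 90.00° ✓; |VQ| = 10.50 ✓; ∠VQF = 70.00° ✓; |QF| = 26.40 ✓; ∠(QF, FB) = 90.00° ✓; |FB| = 29.70 ✗.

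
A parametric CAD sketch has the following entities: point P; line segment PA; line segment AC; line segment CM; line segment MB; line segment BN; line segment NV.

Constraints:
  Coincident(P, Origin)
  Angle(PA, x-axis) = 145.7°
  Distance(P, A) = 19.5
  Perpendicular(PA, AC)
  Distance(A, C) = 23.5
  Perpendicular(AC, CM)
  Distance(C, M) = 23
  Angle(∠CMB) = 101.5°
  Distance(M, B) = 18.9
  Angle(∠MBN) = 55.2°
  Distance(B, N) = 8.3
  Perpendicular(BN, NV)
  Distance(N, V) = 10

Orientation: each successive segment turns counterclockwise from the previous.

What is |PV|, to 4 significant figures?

17.81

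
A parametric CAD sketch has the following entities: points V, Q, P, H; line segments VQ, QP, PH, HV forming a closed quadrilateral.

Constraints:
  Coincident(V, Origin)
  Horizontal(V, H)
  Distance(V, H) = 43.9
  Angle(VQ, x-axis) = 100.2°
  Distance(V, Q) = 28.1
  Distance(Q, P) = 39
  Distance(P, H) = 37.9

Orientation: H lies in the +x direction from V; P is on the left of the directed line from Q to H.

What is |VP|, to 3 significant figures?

49.1

V is at the origin; V and H share the same y with |VH| = 43.9 and H in +x, so H = (43.9, 0). VQ runs at 100.2° with |VQ| = 28.1, so Q = (-4.98, 27.7). P is determined by |QP| = 39.0 and |PH| = 37.9 together: it lies at the intersection of circle(Q, 39.0) and circle(H, 37.9). With |QH| = 56.2, the foot of the radical line on QH is 28.8 from Q and the perpendicular offset is √(39.0² − 28.8²) = 26.3. Taking the left-of-QH solution: P = (33.1, 36.3).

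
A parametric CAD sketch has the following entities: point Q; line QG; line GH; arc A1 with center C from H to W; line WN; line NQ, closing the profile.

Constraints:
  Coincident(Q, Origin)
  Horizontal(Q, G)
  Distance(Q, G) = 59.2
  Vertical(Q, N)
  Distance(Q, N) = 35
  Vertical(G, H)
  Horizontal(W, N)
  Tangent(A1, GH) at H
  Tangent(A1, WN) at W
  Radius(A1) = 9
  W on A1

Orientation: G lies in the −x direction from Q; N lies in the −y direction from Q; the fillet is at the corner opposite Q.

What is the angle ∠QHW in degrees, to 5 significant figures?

68.711°

Q is at the origin; QG is horizontal with |QG| = 59.2 and G on the −x side, so G = (-59.200, 0.0000). QN is vertical with |QN| = 35.0 and N on the −y side, so N = (0.0000, -35.000). The virtual corner opposite Q is at (-59.200, -35.000). A1 meets GH tangentially, so CH is at right angles to GH and the tangent condition forces CW to be normal to WN, with radius 9.0, so the center C sits 9.0 in from both sides at C = (-50.200, -26.000). That places the tangent points at H = (-59.200, -26.000) on GH and W = (-50.200, -35.000) on WN. Then cos ∠QHW = HQ·HW / (|HQ||HW|), giving 68.711°.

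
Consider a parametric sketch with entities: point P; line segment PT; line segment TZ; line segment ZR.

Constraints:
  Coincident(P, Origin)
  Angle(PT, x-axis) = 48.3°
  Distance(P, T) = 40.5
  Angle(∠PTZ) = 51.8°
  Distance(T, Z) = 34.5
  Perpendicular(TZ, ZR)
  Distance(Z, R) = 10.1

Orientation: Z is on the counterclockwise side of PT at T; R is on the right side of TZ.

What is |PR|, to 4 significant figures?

42.98

∠PTZ = 51.8°, so TZ runs at 48.3° + (180° − 51.8°) = 176.5° from the x-axis; with |TZ| = 34.5, Z = T + 34.5·(cos 176.5°, sin 176.5°) = (-7.494, 32.35). TZ is perpendicular to ZR; with |ZR| = 10.1 on the right of TZ, R = Z + 10.1·(0.06105, 0.9981) = (-6.877, 42.43). Then |PR| = |R − P| = 42.98.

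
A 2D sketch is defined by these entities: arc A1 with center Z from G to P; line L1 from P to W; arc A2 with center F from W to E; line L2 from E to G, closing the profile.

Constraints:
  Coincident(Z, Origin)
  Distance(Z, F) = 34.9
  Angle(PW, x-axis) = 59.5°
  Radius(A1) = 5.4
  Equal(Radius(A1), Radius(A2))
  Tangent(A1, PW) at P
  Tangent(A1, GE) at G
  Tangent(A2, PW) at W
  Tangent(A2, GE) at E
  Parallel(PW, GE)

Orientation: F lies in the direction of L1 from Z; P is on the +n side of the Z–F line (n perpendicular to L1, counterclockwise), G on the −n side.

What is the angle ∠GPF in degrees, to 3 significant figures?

81.2°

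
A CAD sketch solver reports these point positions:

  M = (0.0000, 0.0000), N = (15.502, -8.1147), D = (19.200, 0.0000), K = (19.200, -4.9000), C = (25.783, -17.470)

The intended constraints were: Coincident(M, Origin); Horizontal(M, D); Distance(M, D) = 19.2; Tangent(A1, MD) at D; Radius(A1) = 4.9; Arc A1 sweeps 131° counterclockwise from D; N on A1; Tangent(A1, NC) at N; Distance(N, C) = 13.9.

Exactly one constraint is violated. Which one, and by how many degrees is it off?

Tangent(A1, NC) at N — off by 6.70°.

M = (0.00, 0.00) ✓; M.y = 0.00, D.y = 0.00 ✓; |MD| = 19.20 ✓; ∠(KD, DM) = 90.00° ✓; |KD| = 4.900 ✓; bearing(K→N) − bearing(K→D) = 131.0° ✓; |KN| = 4.900 ✓; ∠(KN, NC) = 83.30° ✗; |NC| = 13.90 ✓.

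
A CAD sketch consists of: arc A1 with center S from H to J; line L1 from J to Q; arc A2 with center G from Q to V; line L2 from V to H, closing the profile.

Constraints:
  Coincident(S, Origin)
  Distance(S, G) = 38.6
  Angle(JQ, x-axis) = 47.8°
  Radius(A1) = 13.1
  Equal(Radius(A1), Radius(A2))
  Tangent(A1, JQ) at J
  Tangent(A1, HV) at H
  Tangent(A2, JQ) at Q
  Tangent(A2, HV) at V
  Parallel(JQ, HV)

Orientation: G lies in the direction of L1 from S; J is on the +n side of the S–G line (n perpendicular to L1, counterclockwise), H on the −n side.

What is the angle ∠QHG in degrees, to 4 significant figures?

15.42°

Tangency of A1 to both parallel lines with radius 13.1 puts J and H at S ± 13.1·n: J = (-9.705, 8.800), H = (9.705, -8.800). Equal radii place Q and V the same way about G: Q = G + 13.1·n = (16.22, 37.39), V = G − 13.1·n = (35.63, 19.80). Then cos ∠QHG = HQ·HG / (|HQ||HG|), giving 15.42°.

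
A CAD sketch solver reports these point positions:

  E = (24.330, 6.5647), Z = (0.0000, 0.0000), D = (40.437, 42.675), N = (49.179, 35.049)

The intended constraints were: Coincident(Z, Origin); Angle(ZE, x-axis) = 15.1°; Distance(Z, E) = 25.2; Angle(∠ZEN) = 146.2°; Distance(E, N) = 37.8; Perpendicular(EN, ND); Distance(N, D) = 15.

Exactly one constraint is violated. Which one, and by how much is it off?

Distance(N, D) = 15 — off by 3.40.

Z = (0.00, 0.00) ✓; ZE at 15.10° ✓; |ZE| = 25.20 ✓; ∠ZEN = 146.2° ✓; |EN| = 37.80 ✓; ∠(EN, ND) = 90.00° ✓; |ND| = 11.60 ✗.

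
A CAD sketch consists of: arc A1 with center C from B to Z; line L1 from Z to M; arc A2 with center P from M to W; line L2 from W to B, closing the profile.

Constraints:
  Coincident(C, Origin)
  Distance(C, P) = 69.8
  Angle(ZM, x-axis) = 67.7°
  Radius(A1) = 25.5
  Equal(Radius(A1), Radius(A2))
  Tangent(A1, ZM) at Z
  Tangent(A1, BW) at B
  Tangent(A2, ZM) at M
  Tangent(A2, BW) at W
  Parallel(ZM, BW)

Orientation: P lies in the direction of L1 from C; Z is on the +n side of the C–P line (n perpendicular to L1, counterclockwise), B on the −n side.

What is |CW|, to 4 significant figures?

74.31

Tangency of A1 to both parallel lines with radius 25.5 puts Z and B at C ± 25.5·n: Z = (-23.59, 9.676), B = (23.59, -9.676). Equal radii place M and W the same way about P: M = P + 25.5·n = (2.893, 74.26), W = P − 25.5·n = (50.08, 54.90). Then |CW| = |W − C| = 74.31.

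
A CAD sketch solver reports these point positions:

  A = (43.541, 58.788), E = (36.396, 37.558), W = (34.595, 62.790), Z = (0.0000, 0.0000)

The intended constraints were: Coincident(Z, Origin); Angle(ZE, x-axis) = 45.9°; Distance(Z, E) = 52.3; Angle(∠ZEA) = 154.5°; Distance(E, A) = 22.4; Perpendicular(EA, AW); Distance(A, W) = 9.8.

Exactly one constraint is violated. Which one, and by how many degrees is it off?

Perpendicular(EA, AW) — off by 5.50°.

Z = (0.00, 0.00) ✓; ZE at 45.90° ✓; |ZE| = 52.30 ✓; ∠ZEA = 154.5° ✓; |EA| = 22.40 ✓; ∠(EA, AW) = 84.50° ✗; |AW| = 9.800 ✓.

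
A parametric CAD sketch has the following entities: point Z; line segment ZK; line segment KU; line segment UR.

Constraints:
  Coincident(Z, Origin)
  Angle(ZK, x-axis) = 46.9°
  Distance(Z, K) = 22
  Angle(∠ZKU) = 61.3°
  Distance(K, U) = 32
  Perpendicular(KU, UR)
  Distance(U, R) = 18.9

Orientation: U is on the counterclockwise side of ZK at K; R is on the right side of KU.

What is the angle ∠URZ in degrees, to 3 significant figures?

29.3°

∠ZKU = 61.3°, so KU runs at 46.9° + (180° − 61.3°) = 166° from the x-axis; with |KU| = 32.0, U = K + 32.0·(cos 166°, sin 166°) = (-16.0, 24.0). KU ⟂ UR; with |UR| = 18.9 on the right of KU, R = U + 18.9·(0.249, 0.969) = (-11.3, 42.3). Then cos ∠URZ = RU·RZ / (|RU||RZ|), giving 29.3°.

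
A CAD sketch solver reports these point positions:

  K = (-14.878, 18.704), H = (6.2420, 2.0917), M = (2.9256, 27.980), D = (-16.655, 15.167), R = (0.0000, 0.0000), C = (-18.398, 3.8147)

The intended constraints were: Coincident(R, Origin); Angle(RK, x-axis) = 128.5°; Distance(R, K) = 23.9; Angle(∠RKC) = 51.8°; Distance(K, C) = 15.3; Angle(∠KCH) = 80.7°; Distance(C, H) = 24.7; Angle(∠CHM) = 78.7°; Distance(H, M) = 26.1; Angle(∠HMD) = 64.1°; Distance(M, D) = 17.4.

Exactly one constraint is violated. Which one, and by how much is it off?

Distance(M, D) = 17.4 — off by 6.00.

R = (0.00, 0.00) ✓; RK at 128.5° ✓; |RK| = 23.90 ✓; ∠RKC = 51.80° ✓; |KC| = 15.30 ✓; ∠KCH = 80.70° ✓; |CH| = 24.70 ✓; ∠CHM = 78.70° ✓; |HM| = 26.10 ✓; ∠HMD = 64.10° ✓; |MD| = 23.40 ✗.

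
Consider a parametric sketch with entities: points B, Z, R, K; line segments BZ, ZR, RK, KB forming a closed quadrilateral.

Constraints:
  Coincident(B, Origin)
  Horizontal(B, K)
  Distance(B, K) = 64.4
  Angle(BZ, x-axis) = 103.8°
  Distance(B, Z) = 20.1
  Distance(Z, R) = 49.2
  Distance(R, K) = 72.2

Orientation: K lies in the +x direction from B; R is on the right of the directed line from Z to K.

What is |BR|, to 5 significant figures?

29.604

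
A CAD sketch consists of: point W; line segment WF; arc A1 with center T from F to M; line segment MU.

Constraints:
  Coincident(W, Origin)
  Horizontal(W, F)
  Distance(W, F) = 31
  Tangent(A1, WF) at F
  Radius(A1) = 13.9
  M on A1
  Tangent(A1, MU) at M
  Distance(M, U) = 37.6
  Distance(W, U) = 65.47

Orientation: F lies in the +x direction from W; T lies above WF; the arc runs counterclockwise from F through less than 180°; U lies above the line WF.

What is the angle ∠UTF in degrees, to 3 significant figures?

170°

Checks: |TM| = 13.90 ✓; ∠(TM, MU) = 90.00° ✓; |MU| = 37.60 ✓; |WU| = 65.47 ✓.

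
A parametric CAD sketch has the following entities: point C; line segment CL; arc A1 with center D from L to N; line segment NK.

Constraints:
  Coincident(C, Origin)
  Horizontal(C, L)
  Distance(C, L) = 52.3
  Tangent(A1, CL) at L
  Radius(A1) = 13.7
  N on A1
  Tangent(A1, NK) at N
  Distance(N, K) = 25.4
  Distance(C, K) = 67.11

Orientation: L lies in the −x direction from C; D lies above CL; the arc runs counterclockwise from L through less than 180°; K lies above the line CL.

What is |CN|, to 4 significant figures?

44.87

Checks: |DN| = 13.70 ✓; ∠(DN, NK) = 90.00° ✓; |NK| = 25.40 ✓; |CK| = 67.11 ✓.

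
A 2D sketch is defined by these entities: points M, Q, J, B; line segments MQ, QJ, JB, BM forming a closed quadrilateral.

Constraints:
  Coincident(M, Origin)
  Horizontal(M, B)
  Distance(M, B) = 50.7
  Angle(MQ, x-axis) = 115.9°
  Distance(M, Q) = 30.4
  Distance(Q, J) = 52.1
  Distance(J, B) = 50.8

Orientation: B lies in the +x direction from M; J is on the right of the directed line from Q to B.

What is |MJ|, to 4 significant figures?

22.06

M is at the origin; M and B share the same y with |MB| = 50.7 and B in +x, so B = (50.7, 0). MQ runs at 115.9° with |MQ| = 30.4, so Q = (-13.28, 27.35). J is determined by |QJ| = 52.1 and |JB| = 50.8 together: it lies at the intersection of circle(Q, 52.1) and circle(B, 50.8). With |QB| = 69.58, the foot of the radical line on QB is 35.75 from Q and the perpendicular offset is √(52.1² − 35.75²) = 37.90. Taking the right-of-QB solution: J = (4.699, -21.55).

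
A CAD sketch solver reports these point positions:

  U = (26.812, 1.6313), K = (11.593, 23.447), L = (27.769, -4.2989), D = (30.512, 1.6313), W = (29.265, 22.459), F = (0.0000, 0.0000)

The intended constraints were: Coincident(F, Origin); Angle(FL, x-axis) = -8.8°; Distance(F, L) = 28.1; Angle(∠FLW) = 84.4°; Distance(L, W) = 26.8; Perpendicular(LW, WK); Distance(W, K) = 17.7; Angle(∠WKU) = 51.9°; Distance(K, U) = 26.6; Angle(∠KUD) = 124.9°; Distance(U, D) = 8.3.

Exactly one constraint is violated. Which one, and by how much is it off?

Distance(U, D) = 8.3 — off by 4.60.

F = (0.00, 0.00) ✓; FL at -8.800° ✓; |FL| = 28.10 ✓; ∠FLW = 84.40° ✓; |LW| = 26.80 ✓; ∠(LW, WK) = 90.00° ✓; |WK| = 17.70 ✓; ∠WKU = 51.90° ✓; |KU| = 26.60 ✓; ∠KUD = 124.9° ✓; |UD| = 3.700 ✗.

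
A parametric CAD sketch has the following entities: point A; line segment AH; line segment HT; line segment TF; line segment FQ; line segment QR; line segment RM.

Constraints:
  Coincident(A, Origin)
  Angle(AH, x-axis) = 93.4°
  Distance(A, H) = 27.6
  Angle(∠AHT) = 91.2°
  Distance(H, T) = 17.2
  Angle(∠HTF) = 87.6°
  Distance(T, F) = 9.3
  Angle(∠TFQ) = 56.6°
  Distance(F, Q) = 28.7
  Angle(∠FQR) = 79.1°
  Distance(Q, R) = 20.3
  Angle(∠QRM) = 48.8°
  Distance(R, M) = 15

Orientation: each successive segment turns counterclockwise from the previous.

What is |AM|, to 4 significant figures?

35.31

A is at the origin; AH runs at 93.4° with length 27.6, so H = (-1.637, 27.55). ∠AHT = 91.2° gives HT at -177.8° from the x-axis; with |HT| = 17.2, T = (-18.82, 26.89). ∠HTF = 87.6° gives TF at -85.40° from the x-axis; with |TF| = 9.3, F = (-18.08, 17.62). ∠TFQ = 56.6° gives FQ at 38.00° from the x-axis; with |FQ| = 28.7, Q = (4.538, 35.29). ∠FQR = 79.1° gives QR at 138.9° from the x-axis; with |QR| = 20.3, R = (-10.76, 48.64). ∠QRM = 48.8° gives RM at -89.90° from the x-axis; with |RM| = 15.0, M = (-10.73, 33.64). Then |AM| = |M − A| = 35.31.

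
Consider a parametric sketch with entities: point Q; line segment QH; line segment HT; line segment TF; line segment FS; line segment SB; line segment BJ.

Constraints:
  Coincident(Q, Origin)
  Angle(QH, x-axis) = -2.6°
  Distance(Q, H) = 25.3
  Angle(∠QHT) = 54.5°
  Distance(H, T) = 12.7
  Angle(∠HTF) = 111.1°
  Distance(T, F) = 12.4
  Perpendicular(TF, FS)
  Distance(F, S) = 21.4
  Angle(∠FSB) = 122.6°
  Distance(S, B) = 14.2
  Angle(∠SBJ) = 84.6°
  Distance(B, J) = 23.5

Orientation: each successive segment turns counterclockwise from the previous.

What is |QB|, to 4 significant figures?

30.53

Q is at the origin; QH runs at -2.6° with length 25.3, so H = (25.27, -1.148). ∠QHT = 54.5° gives HT at 122.9° from the x-axis; with |HT| = 12.7, T = (18.38, 9.515). ∠HTF = 111.1° gives TF at -168.2° from the x-axis; with |TF| = 12.4, F = (6.238, 6.980). TF ⟂ FS, so FS runs at -78.20°; with |FS| = 21.4, S = (10.61, -13.97). ∠FSB = 122.6° gives SB at -20.80° from the x-axis; with |SB| = 14.2, B = (23.89, -19.01). Then |QB| = |B − Q| = 30.53.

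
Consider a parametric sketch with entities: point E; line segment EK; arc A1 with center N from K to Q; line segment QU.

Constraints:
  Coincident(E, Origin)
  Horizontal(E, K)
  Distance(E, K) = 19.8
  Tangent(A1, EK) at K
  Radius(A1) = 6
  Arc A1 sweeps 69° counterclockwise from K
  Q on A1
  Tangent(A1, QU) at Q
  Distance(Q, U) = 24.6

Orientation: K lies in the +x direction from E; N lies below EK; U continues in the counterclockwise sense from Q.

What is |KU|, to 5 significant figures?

30.446

E is at the origin; EK is horizontal with |EK| = 19.8 and K on the +x side, so K = (19.800, 0.0000). The tangent condition forces NK to be normal to EK, so N = K + (0, -6) = (19.800, -6.0000). On A1, K sits at bearing 90° from N; a 69° counterclockwise sweep puts Q at bearing 159°, so Q = N + 6.0·(cos 159°, sin 159°) = (14.199, -3.8498). A1 meets QU tangentially, so NQ is at right angles to QU, so QU runs along (−sin 159°, cos 159°); with |QU| = 24.6, U = (5.3827, -26.816). Then |KU| = |U − K| = 30.446.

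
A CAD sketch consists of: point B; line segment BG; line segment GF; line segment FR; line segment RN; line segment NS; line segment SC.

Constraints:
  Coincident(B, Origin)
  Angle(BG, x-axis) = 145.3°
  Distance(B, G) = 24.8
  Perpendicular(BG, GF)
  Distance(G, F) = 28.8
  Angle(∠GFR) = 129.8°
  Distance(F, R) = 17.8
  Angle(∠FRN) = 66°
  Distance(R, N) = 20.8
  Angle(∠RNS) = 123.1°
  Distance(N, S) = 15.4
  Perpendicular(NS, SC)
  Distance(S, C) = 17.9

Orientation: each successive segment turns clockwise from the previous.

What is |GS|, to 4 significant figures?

12.59

B is at the origin; BG runs at 145.3° with length 24.8, so G = (-20.39, 14.12). BG ⟂ GF, so GF runs at 55.30°; with |GF| = 28.8, F = (-3.994, 37.80). ∠GFR = 129.8° gives FR at 5.100° from the x-axis; with |FR| = 17.8, R = (13.74, 39.38). ∠FRN = 66.0° gives RN at -108.9° from the x-axis; with |RN| = 20.8, N = (6.998, 19.70). ∠RNS = 123.1° gives NS at -165.8° from the x-axis; with |NS| = 15.4, S = (-7.931, 15.92). Then |GS| = |S − G| = 12.59.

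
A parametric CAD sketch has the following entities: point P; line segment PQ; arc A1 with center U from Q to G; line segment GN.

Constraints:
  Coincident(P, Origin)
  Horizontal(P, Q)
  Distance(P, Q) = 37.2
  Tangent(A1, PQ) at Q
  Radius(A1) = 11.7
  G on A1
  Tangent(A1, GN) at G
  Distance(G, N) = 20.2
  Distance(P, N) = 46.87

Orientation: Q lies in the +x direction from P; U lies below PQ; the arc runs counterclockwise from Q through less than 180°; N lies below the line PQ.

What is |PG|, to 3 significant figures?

30.0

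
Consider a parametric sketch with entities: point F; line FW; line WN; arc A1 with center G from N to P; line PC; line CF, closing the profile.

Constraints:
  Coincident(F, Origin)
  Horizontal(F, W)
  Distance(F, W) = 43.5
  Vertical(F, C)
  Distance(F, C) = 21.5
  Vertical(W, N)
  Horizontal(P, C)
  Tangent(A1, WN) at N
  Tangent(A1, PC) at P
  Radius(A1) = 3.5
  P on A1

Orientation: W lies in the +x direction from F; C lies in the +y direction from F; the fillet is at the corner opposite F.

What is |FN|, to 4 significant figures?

47.08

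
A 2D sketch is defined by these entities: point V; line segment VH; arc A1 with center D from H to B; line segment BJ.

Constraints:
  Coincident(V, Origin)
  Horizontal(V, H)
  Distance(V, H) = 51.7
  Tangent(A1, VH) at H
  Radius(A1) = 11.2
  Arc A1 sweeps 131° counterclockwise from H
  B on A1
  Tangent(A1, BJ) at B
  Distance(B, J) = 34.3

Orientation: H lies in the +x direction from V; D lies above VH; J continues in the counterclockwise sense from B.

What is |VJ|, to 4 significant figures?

58.24

V is at the origin; VH is horizontal with |VH| = 51.7 and H on the +x side, so H = (51.70, 0.000). Since A1 is tangent to VH there, DH ⟂ VH, so D = H + (0, 11.2) = (51.70, 11.20). On A1, H sits at bearing -90° from D; a 131° counterclockwise sweep puts B at bearing 41°, so B = D + 11.2·(cos 41°, sin 41°) = (60.15, 18.55). Tangency of A1 to BJ means the radius DB is perpendicular to BJ, so BJ runs along (−sin 41°, cos 41°); with |BJ| = 34.3, J = (37.65, 44.43). Then |VJ| = |J − V| = 58.24.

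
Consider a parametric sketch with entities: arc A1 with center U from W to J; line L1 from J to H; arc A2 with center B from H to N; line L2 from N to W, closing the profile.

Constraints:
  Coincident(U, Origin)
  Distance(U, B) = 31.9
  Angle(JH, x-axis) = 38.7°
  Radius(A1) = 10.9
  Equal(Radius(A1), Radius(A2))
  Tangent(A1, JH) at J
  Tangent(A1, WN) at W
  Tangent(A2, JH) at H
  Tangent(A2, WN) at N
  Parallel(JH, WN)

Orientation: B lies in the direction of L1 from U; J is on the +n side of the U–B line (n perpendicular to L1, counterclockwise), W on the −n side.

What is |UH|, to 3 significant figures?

33.7

The slot axis is L1's direction at 38.7°, so u = (cos 38.7°, sin 38.7°) = (0.780, 0.625) and n = (−sin 38.7°, cos 38.7°) = (-0.625, 0.780). U is at the origin and B lies 31.9 along u from U, so B = 31.9·u = (24.9, 19.9). Tangency of A1 to both parallel lines with radius 10.9 puts J and W at U ± 10.9·n: J = (-6.82, 8.51), W = (6.82, -8.51). Equal radii place H and N the same way about B: H = B + 10.9·n = (18.1, 28.5), N = B − 10.9·n = (31.7, 11.4). Then |UH| = |H − U| = 33.7.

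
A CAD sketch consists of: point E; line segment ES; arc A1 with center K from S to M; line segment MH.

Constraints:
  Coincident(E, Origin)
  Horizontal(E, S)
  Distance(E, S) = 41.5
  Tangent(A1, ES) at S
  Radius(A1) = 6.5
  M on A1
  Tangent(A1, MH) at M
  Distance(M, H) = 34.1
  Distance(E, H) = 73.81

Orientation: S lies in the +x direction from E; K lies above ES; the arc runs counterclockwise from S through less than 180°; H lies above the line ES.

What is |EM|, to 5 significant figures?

46.652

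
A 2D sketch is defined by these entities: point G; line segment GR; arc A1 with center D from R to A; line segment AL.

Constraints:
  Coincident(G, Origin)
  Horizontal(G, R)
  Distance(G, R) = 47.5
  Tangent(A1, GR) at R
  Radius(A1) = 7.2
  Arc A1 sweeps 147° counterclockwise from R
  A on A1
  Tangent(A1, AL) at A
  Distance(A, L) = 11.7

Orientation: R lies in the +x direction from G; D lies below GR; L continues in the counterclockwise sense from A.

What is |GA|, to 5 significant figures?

45.545

The tangent condition forces DR to be normal to GR, so D = R + (0, -7.2) = (47.500, -7.2000). On A1, R sits at bearing 90° from D; a 147° counterclockwise sweep puts A at bearing 237°, so A = D + 7.2·(cos 237°, sin 237°) = (43.579, -13.238). Then |GA| = |A − G| = 45.545.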